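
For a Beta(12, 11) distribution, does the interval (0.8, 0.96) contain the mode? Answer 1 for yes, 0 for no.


Mode of Beta(a,b) = (a-1)/(a+b-2)
= (12-1)/(12+11-2) = 0.5238
Check: 0.8 <= 0.5238 <= 0.96?
Result: 0

0


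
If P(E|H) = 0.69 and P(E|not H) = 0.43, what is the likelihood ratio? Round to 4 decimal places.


Likelihood ratio = P(E|H) / P(E|not H)
= 0.69 / 0.43
= 1.6047

1.6047


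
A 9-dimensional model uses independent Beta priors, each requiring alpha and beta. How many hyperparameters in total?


Per parameter: 2 (alpha and beta).
Total = 9 * 2 = 18

18


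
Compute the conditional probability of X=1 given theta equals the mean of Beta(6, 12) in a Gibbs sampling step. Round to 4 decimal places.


Mean of Beta(6, 12) = 0.3333
P(X=1 | theta=0.3333) = 0.3333

0.3333


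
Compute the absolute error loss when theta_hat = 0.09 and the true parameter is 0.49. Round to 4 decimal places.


L = |theta_hat - theta_true|
= |0.09 - 0.49| = 0.4

0.4


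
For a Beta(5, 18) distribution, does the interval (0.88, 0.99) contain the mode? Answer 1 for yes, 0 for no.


Mode of Beta(a,b) = (a-1)/(a+b-2)
= (5-1)/(5+18-2) = 0.1905
Check: 0.88 <= 0.1905 <= 0.99?
Result: 0

0


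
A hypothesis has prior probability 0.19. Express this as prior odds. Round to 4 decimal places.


Odds = P(H) / P(not H) = 0.19 / 0.81
= 0.2346

0.2346


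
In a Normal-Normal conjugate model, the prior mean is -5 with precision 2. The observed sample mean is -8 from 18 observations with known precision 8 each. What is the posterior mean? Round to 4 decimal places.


Posterior precision = tau0 + n*tau = 2 + 18*8 = 146
Posterior mean = (tau0*mu0 + n*tau*xbar) / posterior_precision
= (2*-5 + 18*8*-8) / 146
= -1162 / 146 = -7.9589

-7.9589


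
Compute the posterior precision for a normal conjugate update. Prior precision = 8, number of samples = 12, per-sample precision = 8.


tau_post = tau_0 + n * tau
= 8 + 12 * 8 = 104

104


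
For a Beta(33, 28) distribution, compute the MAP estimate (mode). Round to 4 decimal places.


MAP = mode = (a-1)/(a+b-2)
= (33-1)/(33+28-2)
= 32/59 = 0.5424

0.5424


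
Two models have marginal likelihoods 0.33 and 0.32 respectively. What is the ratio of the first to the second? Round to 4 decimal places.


Evidence ratio = 0.33 / 0.32
= 1.0312

1.0312


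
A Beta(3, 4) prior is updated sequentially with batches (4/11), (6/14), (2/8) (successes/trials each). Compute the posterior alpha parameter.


Sequential conjugate updating is equivalent to a single batch update.
Total successes across all batches = 12
alpha_posterior = alpha_prior + total_successes = 3 + 12
= 15

15


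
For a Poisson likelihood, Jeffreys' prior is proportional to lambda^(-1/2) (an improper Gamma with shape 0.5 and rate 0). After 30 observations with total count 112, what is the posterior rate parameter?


Jeffreys' prior for Poisson is proportional to lambda^(-1/2).
Posterior is Gamma(0.5 + S, 0 + n) = Gamma(0.5 + 112, 30).
Posterior rate = 0 + n = 30

30.0


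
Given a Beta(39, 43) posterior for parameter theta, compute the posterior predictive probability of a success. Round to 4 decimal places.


For a Beta-Bernoulli model, the predictive probability is the mean:
P(success) = 39/(39+43) = 39/82 = 0.4756

0.4756


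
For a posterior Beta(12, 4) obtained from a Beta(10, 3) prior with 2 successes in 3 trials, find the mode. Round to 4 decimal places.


Mode = (alpha - 1) / (alpha + beta - 2)
= 11 / 14
= 0.7857

0.7857


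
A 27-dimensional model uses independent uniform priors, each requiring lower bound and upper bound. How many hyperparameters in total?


Per parameter: 2 (lower bound and upper bound).
Total = 27 * 2 = 54

54


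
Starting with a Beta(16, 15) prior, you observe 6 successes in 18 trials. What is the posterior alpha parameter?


For a Beta-Binomial conjugate model:
Posterior alpha = prior alpha + number of successes
= 16 + 6 = 22

22


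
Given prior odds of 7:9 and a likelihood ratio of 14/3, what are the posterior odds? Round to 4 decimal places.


Posterior odds = prior odds * LR
Prior odds = 7/9 = 0.7778
LR = 14/3 = 4.6667
Posterior odds = 0.7778 * 4.6667 = 3.6296

3.6296


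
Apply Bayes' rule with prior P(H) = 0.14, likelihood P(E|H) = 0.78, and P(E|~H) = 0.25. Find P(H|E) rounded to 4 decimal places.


Step 1: Compute marginal P(E) = P(E|H)P(H) + P(E|~H)P(~H)
= 0.78*0.14 + 0.25*0.86 = 0.3242
Step 2: P(H|E) = P(E|H)P(H)/P(E) = 0.1092/0.3242
= 0.3368

0.3368


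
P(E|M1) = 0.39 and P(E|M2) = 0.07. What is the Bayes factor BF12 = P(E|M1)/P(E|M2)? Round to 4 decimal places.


Bayes factor BF12 = P(E|M1) / P(E|M2)
= 0.39 / 0.07
= 5.5714

5.5714


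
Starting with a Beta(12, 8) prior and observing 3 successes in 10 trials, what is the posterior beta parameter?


Posterior beta = prior beta + failures
Failures = 10 - 3 = 7
beta_post = 8 + 7 = 15

15


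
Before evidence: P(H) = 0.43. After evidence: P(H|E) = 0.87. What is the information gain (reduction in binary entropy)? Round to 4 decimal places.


Prior entropy = 0.9858
Posterior entropy = 0.5574
Information gain = 0.9858 - 0.5574 = 0.4284

0.4284


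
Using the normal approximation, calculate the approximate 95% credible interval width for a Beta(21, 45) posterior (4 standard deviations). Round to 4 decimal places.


Var(Beta) = 21*45/(66^2 * 67) = 0.0032
SD = 0.0569
Width ~ 4*SD = 0.2276

0.2276


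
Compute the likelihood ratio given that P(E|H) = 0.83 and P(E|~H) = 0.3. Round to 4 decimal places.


LR = P(E|H) / P(E|~H)
= 0.83 / 0.3 = 2.7667

2.7667


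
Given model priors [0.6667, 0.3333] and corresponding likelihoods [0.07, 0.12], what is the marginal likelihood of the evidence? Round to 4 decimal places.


P(E) = sum_i P(M_i) P(E|M_i)
= 0.0467 + 0.04
= 0.0867

0.0867


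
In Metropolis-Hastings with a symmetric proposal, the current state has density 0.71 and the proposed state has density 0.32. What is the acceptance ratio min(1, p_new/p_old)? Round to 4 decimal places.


Ratio = p_new / p_old = 0.32 / 0.71 = 0.4507
Acceptance = min(1, 0.4507) = 0.4507

0.4507


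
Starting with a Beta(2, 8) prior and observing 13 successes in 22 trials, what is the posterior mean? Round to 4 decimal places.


Posterior parameters: alpha = 2 + 13 = 15
beta = 8 + 9 = 17
Posterior mean = alpha / (alpha + beta) = 15 / 32
= 0.4688

0.4688


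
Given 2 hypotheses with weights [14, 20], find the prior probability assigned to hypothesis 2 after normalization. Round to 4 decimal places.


To normalize, divide each weight by the sum of all weights.
Sum = 34
Prior(H2) = 20/34 = 0.5882

0.5882


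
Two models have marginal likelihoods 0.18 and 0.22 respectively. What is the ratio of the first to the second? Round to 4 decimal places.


Evidence ratio = 0.18 / 0.22
= 0.8182

0.8182


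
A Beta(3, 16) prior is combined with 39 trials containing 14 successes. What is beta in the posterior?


In conjugate updating:
beta_posterior = beta_prior + (n - k)
= 16 + (39 - 14)
= 16 + 25 = 41

41


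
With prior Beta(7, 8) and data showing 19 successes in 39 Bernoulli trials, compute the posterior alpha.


Conjugate update: alpha_posterior = alpha_prior + k
= 7 + 19 = 26

26


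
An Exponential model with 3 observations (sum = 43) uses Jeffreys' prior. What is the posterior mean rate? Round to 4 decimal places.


Posterior Gamma(3, 43)
E[lambda] = 3/43 = 0.0698

0.0698


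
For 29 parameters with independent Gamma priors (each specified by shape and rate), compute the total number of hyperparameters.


A Gamma prior has 2 hyperparameters per parameter.
Total = 29 * 2 = 58

58


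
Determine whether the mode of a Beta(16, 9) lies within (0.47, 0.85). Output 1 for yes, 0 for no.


First find the mode: (a-1)/(a+b-2) = 0.6522
Is 0.6522 in (0.47, 0.85)? 1

1


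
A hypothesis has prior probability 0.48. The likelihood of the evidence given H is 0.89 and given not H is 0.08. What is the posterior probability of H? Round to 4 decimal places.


Using Bayes' theorem:
P(E) = 0.48 * 0.89 + 0.52 * 0.08
P(E) = 0.4688
P(H|E) = (0.48 * 0.89) / 0.4688 = 0.9113

0.9113


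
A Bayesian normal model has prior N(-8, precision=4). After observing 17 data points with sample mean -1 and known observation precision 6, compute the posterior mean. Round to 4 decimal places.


Posterior mean = (prior_precision * prior_mean + n * data_precision * data_mean) / (prior_precision + n * data_precision)
Numerator = 4*-8 + 17*6*-1 = -134
Denominator = 4 + 17*6 = 106
Posterior mean = -1.2642

-1.2642


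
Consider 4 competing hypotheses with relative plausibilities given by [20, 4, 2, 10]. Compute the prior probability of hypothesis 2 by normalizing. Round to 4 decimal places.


Sum of weights = 20 + 4 + 2 + 10 = 36
Normalized prior for H2 = 4 / 36
= 0.1111

0.1111


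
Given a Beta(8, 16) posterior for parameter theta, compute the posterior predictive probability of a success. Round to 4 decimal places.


For a Beta-Bernoulli model, the predictive probability is the mean:
P(success) = 8/(8+16) = 8/24 = 0.3333

0.3333


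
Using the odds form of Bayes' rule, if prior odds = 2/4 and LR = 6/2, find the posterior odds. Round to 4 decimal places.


Bayes' rule in odds form: posterior odds = prior odds * LR
= (2 * 6) / (4 * 2)
= 12/8 = 1.5

1.5


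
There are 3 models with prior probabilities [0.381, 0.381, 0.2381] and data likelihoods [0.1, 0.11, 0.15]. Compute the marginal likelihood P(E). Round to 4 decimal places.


P(E) = sum over models of P(M_i) * P(E|M_i)
= 0.381*0.1 + 0.381*0.11 + 0.2381*0.15
= 0.1157

0.1157


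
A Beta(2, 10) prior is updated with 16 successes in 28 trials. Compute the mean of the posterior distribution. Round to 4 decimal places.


After update: Beta(18, 22)
Mean = 18 / (18 + 22) = 18 / 40
= 0.45

0.45


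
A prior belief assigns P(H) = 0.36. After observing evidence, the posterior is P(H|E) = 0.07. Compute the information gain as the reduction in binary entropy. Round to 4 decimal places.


H(prior) = -0.36*log2(0.36) - 0.64*log2(0.64)
= 0.9427
H(post) = -0.07*log2(0.07) - 0.93*log2(0.93)
= 0.3659
IG = 0.9427 - 0.3659 = 0.5768

0.5768


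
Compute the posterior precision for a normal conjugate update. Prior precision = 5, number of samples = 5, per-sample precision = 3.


tau_post = tau_0 + n * tau
= 5 + 5 * 3 = 20

20


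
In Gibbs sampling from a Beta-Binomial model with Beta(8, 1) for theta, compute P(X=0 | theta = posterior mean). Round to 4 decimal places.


Posterior mean = alpha/(alpha+beta) = 8/9 = 0.8889
P(X=0|theta=mean) = 1 - theta = 0.1111

0.1111


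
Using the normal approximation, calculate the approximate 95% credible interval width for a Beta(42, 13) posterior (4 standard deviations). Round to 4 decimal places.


Var(Beta) = 42*13/(55^2 * 56) = 0.0032
SD = 0.0568
Width ~ 4*SD = 0.2271

0.2271


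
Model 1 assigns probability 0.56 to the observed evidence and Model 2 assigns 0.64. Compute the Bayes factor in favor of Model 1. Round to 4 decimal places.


BF = P(data|M1) / P(data|M2)
= 0.56 / 0.64 = 0.875

0.875


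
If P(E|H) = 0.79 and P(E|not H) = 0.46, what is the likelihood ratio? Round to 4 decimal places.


Likelihood ratio = P(E|H) / P(E|not H)
= 0.79 / 0.46
= 1.7174

1.7174


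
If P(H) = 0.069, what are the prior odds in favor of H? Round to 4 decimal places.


Prior odds = P(H) / (1 - P(H))
= 0.069 / 0.931
= 0.0741

0.0741


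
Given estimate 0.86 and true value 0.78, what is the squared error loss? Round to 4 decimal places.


Squared error = (estimate - true)^2
Difference = 0.08
Loss = 0.08^2 = 0.0064

0.0064


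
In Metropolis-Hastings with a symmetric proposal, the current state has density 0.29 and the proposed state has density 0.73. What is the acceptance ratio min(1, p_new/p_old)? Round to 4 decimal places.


Ratio = p_new / p_old = 0.73 / 0.29 = 2.5172
Acceptance = min(1, 2.5172) = 1.0

1.0


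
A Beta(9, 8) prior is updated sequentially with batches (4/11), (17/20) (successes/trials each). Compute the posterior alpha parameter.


Sequential conjugate updating is equivalent to a single batch update.
Total successes across all batches = 21
alpha_posterior = alpha_prior + total_successes = 9 + 21
= 30

30


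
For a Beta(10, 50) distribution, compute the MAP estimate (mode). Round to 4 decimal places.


MAP = mode = (a-1)/(a+b-2)
= (10-1)/(10+50-2)
= 9/58 = 0.1552

0.1552


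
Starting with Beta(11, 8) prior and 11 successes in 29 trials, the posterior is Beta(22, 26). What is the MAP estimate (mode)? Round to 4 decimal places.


The mode of Beta(a, b) when a > 1 and b > 1 is (a-1)/(a+b-2)
= (22 - 1) / (22 + 26 - 2)
= 21 / 46
= 0.4565

0.4565


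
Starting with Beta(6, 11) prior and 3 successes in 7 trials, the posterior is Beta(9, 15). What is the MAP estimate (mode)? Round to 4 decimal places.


The mode of Beta(a, b) when a > 1 and b > 1 is (a-1)/(a+b-2)
= (9 - 1) / (9 + 15 - 2)
= 8 / 22
= 0.3636

0.3636


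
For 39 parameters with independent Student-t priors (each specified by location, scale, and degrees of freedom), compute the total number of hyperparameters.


A Student-t prior has 3 hyperparameters per parameter.
Total = 39 * 3 = 117

117


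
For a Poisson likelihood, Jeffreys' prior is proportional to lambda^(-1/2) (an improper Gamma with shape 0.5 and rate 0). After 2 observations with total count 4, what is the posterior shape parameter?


Jeffreys' prior for Poisson is proportional to lambda^(-1/2).
Posterior is Gamma(0.5 + S, 0 + n) = Gamma(0.5 + 4, 2).
Posterior shape = 0.5 + S = 0.5 + 4 = 4.5

4.5


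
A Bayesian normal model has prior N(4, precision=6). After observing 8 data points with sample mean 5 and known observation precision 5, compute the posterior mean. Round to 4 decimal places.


Posterior mean = (prior_precision * prior_mean + n * data_precision * data_mean) / (prior_precision + n * data_precision)
Numerator = 6*4 + 8*5*5 = 224
Denominator = 6 + 8*5 = 46
Posterior mean = 4.8696

4.8696


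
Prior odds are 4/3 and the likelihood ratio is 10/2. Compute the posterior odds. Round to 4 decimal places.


Posterior odds = prior odds * likelihood ratio
= (4/3) * (10/2)
= 40 / 6
= 6.6667

6.6667


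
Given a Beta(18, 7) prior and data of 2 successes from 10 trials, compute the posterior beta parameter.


Number of failures = 10 - 2 = 8
Posterior beta = 7 + 8 = 15

15


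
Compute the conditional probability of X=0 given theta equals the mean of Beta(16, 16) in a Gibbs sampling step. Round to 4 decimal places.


Mean of Beta(16, 16) = 0.5
P(X=0 | theta=0.5) = 0.5

0.5


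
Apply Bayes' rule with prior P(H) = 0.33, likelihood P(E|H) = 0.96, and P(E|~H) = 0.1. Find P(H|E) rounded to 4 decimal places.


Step 1: Compute marginal P(E) = P(E|H)P(H) + P(E|~H)P(~H)
= 0.96*0.33 + 0.1*0.67 = 0.3838
Step 2: P(H|E) = P(E|H)P(H)/P(E) = 0.3168/0.3838
= 0.8254

0.8254


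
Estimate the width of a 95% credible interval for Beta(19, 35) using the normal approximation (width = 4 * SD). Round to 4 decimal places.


For Beta(a,b): Var = ab/((a+b)^2(a+b+1))
Var = 0.0041, SD = 0.0644
Approximate 95% CI width = 4 * 0.0644 = 0.2576

0.2576


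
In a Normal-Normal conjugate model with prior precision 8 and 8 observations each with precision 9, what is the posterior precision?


Posterior precision = prior precision + n * observation precision
= 8 + 8 * 9
= 8 + 72 = 80

80


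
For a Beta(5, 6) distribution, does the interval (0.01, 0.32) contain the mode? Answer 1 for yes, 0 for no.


Mode of Beta(a,b) = (a-1)/(a+b-2)
= (5-1)/(5+6-2) = 0.4444
Check: 0.01 <= 0.4444 <= 0.32?
Result: 0

0


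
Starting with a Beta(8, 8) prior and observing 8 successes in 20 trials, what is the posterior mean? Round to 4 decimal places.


Posterior parameters: alpha = 8 + 8 = 16
beta = 8 + 12 = 20
Posterior mean = alpha / (alpha + beta) = 16 / 36
= 0.4444

0.4444


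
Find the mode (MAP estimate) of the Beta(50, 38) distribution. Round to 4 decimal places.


For Beta(a,b) with a,b > 1:
Mode = (a-1)/(a+b-2) = (50-1)/(88-2)
= 49/86 = 0.5698

0.5698


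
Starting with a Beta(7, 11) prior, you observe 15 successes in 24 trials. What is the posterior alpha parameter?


For a Beta-Binomial conjugate model:
Posterior alpha = prior alpha + number of successes
= 7 + 15 = 22

22


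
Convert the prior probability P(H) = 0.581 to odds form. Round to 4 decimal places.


P(not H) = 1 - 0.581 = 0.419
Odds = 0.581 / 0.419 = 1.3866

1.3866


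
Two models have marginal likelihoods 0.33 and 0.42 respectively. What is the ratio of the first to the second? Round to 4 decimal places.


Evidence ratio = 0.33 / 0.42
= 0.7857

0.7857


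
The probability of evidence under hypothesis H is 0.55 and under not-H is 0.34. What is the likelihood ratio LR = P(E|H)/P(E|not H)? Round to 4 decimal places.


LR = 0.55 / 0.34
= 1.6176

1.6176


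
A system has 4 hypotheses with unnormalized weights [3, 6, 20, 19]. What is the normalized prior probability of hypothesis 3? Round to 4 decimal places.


The normalized prior is the weight divided by the total.
Total weight = 48
P(H3) = 20 / 48 = 0.4167

0.4167


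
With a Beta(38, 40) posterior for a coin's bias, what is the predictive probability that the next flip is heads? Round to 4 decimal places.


The predictive probability equals the posterior mean.
P(next = heads) = alpha / (alpha + beta)
= 38 / 78 = 0.4872

0.4872


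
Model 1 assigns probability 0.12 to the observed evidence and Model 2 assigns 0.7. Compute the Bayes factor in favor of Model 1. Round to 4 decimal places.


BF = P(data|M1) / P(data|M2)
= 0.12 / 0.7 = 0.1714

0.1714


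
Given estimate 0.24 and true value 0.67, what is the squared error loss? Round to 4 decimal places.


Squared error = (estimate - true)^2
Difference = -0.43
Loss = -0.43^2 = 0.1849

0.1849


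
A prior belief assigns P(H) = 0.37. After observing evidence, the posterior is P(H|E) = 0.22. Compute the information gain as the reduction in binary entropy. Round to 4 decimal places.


H(prior) = -0.37*log2(0.37) - 0.63*log2(0.63)
= 0.9507
H(post) = -0.22*log2(0.22) - 0.78*log2(0.78)
= 0.7602
IG = 0.9507 - 0.7602 = 0.1905

0.1905


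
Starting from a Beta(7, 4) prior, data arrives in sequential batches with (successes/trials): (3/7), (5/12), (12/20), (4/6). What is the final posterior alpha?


In sequential Bayesian updating, we sum all successes.
Total successes = 24
Final alpha = 7 + 24 = 31

31


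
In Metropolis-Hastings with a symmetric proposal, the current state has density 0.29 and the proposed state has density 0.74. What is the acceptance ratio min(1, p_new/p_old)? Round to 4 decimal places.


Ratio = p_new / p_old = 0.74 / 0.29 = 2.5517
Acceptance = min(1, 2.5517) = 1.0

1.0


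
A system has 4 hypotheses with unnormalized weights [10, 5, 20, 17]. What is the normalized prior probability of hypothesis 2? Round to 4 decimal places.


The normalized prior is the weight divided by the total.
Total weight = 52
P(H2) = 5 / 52 = 0.0962

0.0962


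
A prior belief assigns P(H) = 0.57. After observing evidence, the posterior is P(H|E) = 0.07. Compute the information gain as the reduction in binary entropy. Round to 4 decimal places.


H(prior) = -0.57*log2(0.57) - 0.43*log2(0.43)
= 0.9858
H(post) = -0.07*log2(0.07) - 0.93*log2(0.93)
= 0.3659
IG = 0.9858 - 0.3659 = 0.6199

0.6199


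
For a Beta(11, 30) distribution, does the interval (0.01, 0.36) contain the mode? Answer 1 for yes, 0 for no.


Mode of Beta(a,b) = (a-1)/(a+b-2)
= (11-1)/(11+30-2) = 0.2564
Check: 0.01 <= 0.2564 <= 0.36?
Result: 1

1


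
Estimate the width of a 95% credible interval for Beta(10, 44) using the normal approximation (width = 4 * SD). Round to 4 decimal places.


For Beta(a,b): Var = ab/((a+b)^2(a+b+1))
Var = 0.0027, SD = 0.0524
Approximate 95% CI width = 4 * 0.0524 = 0.2095

0.2095


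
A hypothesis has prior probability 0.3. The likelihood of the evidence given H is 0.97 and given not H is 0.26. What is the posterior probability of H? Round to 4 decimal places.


Using Bayes' theorem:
P(E) = 0.3 * 0.97 + 0.7 * 0.26
P(E) = 0.473
P(H|E) = (0.3 * 0.97) / 0.473 = 0.6152

0.6152


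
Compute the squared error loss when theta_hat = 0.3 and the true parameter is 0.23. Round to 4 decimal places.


L = (theta_hat - theta_true)^2
= (0.3 - 0.23)^2
= 0.07^2 = 0.0049

0.0049


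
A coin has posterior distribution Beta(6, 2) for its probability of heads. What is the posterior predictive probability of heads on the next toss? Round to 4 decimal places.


Posterior predictive = E[theta] = alpha/(alpha+beta)
= 6/8
= 0.75

0.75


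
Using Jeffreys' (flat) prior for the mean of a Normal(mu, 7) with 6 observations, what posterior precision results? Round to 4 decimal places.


Flat prior means prior precision is 0.
Posterior precision = n / sigma^2 = 6/7 = 0.8571

0.8571


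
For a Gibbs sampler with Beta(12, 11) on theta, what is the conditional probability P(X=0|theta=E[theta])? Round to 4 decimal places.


E[theta] = 12/(12+11) = 0.5217
P(X=0|theta) = 1 - theta = 0.4783

0.4783


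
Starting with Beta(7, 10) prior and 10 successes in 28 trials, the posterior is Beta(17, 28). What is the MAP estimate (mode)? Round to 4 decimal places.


The mode of Beta(a, b) when a > 1 and b > 1 is (a-1)/(a+b-2)
= (17 - 1) / (17 + 28 - 2)
= 16 / 43
= 0.3721

0.3721


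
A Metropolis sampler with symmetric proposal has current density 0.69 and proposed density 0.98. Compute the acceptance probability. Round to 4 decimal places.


For symmetric proposals, acceptance = min(1, pi(x*)/pi(x))
= min(1, 0.98/0.69)
= min(1, 1.4203) = 1.0

1.0


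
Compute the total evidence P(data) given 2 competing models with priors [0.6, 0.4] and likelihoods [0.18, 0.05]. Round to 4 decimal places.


Marginal likelihood = sum P(model_i) * P(data|model_i)
Model 1: 0.6 * 0.18 = 0.108
Model 2: 0.4 * 0.05 = 0.02
Total = 0.128

0.128


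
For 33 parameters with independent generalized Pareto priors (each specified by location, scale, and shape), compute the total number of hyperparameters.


A generalized Pareto prior has 3 hyperparameters per parameter.
Total = 33 * 3 = 99

99


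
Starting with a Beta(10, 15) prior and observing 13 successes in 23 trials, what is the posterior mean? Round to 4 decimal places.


Posterior parameters: alpha = 10 + 13 = 23
beta = 15 + 10 = 25
Posterior mean = alpha / (alpha + beta) = 23 / 48
= 0.4792

0.4792


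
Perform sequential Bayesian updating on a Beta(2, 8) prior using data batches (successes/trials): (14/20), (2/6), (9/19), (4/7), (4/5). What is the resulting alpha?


Accumulate successes: 33
Posterior alpha = prior alpha + sum of successes
= 2 + 33 = 35

35


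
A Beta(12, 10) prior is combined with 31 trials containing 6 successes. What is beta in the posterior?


In conjugate updating:
beta_posterior = beta_prior + (n - k)
= 10 + (31 - 6)
= 10 + 25 = 35

35


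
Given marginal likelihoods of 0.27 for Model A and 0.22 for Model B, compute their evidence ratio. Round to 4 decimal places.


Ratio = ML(A) / ML(B) = 0.27/0.22
= 1.2273

1.2273


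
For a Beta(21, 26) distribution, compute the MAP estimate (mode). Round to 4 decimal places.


MAP = mode = (a-1)/(a+b-2)
= (21-1)/(21+26-2)
= 20/45 = 0.4444

0.4444


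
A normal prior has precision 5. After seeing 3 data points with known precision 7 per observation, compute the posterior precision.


In the conjugate normal model, precisions add:
tau_posterior = tau_prior + n * tau_data
= 5 + 3*7 = 26

26


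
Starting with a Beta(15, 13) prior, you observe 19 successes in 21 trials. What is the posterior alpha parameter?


For a Beta-Binomial conjugate model:
Posterior alpha = prior alpha + number of successes
= 15 + 19 = 34

34


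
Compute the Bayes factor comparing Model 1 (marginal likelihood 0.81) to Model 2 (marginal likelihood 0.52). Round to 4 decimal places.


BF12 = marginal likelihood of M1 / marginal likelihood of M2
= 0.81/0.52
= 1.5577

1.5577


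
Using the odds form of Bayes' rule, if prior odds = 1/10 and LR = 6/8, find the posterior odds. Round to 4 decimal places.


Bayes' rule in odds form: posterior odds = prior odds * LR
= (1 * 6) / (10 * 8)
= 6/80 = 0.075

0.075


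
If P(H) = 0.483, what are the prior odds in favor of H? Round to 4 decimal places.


Prior odds = P(H) / (1 - P(H))
= 0.483 / 0.517
= 0.9342

0.9342


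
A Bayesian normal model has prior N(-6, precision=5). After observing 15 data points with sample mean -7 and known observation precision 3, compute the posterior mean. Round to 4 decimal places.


Posterior mean = (prior_precision * prior_mean + n * data_precision * data_mean) / (prior_precision + n * data_precision)
Numerator = 5*-6 + 15*3*-7 = -345
Denominator = 5 + 15*3 = 50
Posterior mean = -6.9

-6.9


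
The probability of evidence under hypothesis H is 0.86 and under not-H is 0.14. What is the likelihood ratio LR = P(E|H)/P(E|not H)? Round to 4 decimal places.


LR = 0.86 / 0.14
= 6.1429

6.1429


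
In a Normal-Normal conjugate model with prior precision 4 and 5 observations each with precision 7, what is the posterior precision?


Posterior precision = prior precision + n * observation precision
= 4 + 5 * 7
= 4 + 35 = 39

39


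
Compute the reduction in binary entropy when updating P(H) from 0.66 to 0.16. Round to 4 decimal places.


H_before = -p*log2(p) - (1-p)*log2(1-p) for p=0.66: 0.9248
H_after for p=0.16: 0.6343
Reduction = 0.9248 - 0.6343 = 0.2905

0.2905


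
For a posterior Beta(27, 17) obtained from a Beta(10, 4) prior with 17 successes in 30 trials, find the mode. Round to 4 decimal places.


Mode = (alpha - 1) / (alpha + beta - 2)
= 26 / 42
= 0.619

0.619


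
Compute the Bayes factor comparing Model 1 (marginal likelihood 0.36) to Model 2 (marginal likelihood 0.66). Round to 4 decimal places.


BF12 = marginal likelihood of M1 / marginal likelihood of M2
= 0.36/0.66
= 0.5455

0.5455


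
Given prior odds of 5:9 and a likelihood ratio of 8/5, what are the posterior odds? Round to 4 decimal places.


Posterior odds = prior odds * LR
Prior odds = 5/9 = 0.5556
LR = 8/5 = 1.6
Posterior odds = 0.5556 * 1.6 = 0.8889

0.8889


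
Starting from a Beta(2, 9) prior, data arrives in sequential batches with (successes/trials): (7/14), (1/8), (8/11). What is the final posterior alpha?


In sequential Bayesian updating, we sum all successes.
Total successes = 16
Final alpha = 2 + 16 = 18

18


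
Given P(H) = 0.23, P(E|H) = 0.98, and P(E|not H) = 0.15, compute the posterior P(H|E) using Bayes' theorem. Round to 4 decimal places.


By Bayes' theorem: P(H|E) = P(E|H)*P(H) / P(E)
P(E) = P(E|H)*P(H) + P(E|not H)*P(not H)
P(E) = 0.98*0.23 + 0.15*0.77 = 0.3409
P(H|E) = 0.98*0.23 / 0.3409 = 0.6612

0.6612


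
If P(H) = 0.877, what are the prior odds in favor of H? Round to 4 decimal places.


Prior odds = P(H) / (1 - P(H))
= 0.877 / 0.123
= 7.1301

7.1301


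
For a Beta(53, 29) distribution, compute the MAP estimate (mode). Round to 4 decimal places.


MAP = mode = (a-1)/(a+b-2)
= (53-1)/(53+29-2)
= 52/80 = 0.65

0.65


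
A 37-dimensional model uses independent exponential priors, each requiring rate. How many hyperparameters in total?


Per parameter: 1 (rate).
Total = 37 * 1 = 37

37


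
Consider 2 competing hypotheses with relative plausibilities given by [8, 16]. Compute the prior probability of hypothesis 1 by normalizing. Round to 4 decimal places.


Sum of weights = 8 + 16 = 24
Normalized prior for H1 = 8 / 24
= 0.3333

0.3333


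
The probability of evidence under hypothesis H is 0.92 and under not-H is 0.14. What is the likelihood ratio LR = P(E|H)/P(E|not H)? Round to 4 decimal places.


LR = 0.92 / 0.14
= 6.5714

6.5714


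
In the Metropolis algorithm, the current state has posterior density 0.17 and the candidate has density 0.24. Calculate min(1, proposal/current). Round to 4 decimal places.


Ratio = 0.24/0.17 = 1.4118
Acceptance probability = min(1, 1.4118)
= 1.0

1.0


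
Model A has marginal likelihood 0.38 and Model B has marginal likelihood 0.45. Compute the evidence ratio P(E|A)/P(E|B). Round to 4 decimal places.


Evidence ratio = P(E|A) / P(E|B)
= 0.38 / 0.45
= 0.8444

0.8444


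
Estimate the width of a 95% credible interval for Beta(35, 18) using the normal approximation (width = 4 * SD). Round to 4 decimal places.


For Beta(a,b): Var = ab/((a+b)^2(a+b+1))
Var = 0.0042, SD = 0.0644
Approximate 95% CI width = 4 * 0.0644 = 0.2578

0.2578


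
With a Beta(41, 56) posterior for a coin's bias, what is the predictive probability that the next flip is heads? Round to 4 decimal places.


The predictive probability equals the posterior mean.
P(next = heads) = alpha / (alpha + beta)
= 41 / 97 = 0.4227

0.4227


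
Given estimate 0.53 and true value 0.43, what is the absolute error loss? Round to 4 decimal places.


Absolute error = |estimate - true|
= |0.1| = 0.1

0.1


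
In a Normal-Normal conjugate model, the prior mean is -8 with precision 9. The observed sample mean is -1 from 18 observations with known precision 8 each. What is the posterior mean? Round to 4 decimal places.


Posterior precision = tau0 + n*tau = 9 + 18*8 = 153
Posterior mean = (tau0*mu0 + n*tau*xbar) / posterior_precision
= (9*-8 + 18*8*-1) / 153
= -216 / 153 = -1.4118

-1.4118


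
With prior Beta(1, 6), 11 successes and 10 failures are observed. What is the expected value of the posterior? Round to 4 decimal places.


Posterior = Beta(12, 16)
E[theta] = alpha/(alpha+beta)
= 12/28 = 0.4286

0.4286


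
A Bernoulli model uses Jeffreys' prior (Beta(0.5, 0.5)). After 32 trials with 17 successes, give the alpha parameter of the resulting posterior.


Posterior = Beta(prior_alpha + successes, prior_beta + failures)
= Beta(0.5 + 17, 0.5 + 15)
Posterior alpha = 0.5 + k = 0.5 + 17 = 17.5

17.5


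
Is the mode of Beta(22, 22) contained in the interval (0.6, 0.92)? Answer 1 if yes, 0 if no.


Mode = (a-1)/(a+b-2) = 21/42 = 0.5
Interval: (0.6, 0.92)
Contains mode? 0

0


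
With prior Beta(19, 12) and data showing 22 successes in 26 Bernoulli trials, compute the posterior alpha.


Conjugate update: alpha_posterior = alpha_prior + k
= 19 + 22 = 41

41


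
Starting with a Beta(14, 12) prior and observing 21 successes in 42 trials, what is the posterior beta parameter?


Posterior beta = prior beta + failures
Failures = 42 - 21 = 21
beta_post = 12 + 21 = 33

33


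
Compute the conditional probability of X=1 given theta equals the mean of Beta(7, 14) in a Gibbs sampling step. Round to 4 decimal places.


Mean of Beta(7, 14) = 0.3333
P(X=1 | theta=0.3333) = 0.3333

0.3333


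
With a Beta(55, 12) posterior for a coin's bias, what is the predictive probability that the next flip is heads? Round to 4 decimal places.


The predictive probability equals the posterior mean.
P(next = heads) = alpha / (alpha + beta)
= 55 / 67 = 0.8209

0.8209


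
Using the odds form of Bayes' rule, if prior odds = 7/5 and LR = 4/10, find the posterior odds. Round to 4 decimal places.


Bayes' rule in odds form: posterior odds = prior odds * LR
= (7 * 4) / (5 * 10)
= 28/50 = 0.56

0.56


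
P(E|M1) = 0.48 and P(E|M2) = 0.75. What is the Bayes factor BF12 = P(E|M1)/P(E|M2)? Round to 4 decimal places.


Bayes factor BF12 = P(E|M1) / P(E|M2)
= 0.48 / 0.75
= 0.64

0.64


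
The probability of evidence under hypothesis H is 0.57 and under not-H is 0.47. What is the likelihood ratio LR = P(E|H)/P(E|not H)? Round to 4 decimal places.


LR = 0.57 / 0.47
= 1.2128

1.2128


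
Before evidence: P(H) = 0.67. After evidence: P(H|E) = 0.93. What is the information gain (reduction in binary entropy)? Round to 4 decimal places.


Prior entropy = 0.9149
Posterior entropy = 0.3659
Information gain = 0.9149 - 0.3659 = 0.549

0.549


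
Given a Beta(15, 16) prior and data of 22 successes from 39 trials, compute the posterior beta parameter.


Number of failures = 39 - 22 = 17
Posterior beta = 16 + 17 = 33

33


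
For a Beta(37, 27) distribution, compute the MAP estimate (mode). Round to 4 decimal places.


MAP = mode = (a-1)/(a+b-2)
= (37-1)/(37+27-2)
= 36/62 = 0.5806

0.5806


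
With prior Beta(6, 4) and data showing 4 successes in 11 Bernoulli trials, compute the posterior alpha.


Conjugate update: alpha_posterior = alpha_prior + k
= 6 + 4 = 10

10


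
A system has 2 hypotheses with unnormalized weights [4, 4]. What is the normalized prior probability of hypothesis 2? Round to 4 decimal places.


The normalized prior is the weight divided by the total.
Total weight = 8
P(H2) = 4 / 8 = 0.5

0.5


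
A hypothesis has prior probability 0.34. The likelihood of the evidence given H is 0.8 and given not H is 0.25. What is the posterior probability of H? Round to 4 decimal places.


Using Bayes' theorem:
P(E) = 0.34 * 0.8 + 0.66 * 0.25
P(E) = 0.437
P(H|E) = (0.34 * 0.8) / 0.437 = 0.6224

0.6224


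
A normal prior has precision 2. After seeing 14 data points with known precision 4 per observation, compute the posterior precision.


In the conjugate normal model, precisions add:
tau_posterior = tau_prior + n * tau_data
= 2 + 14*4 = 58

58


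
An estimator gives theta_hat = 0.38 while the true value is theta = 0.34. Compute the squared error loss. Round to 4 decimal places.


The squared error loss is (theta_hat - theta)^2
= (0.38 - 0.34)^2
= (0.04)^2 = 0.0016

0.0016


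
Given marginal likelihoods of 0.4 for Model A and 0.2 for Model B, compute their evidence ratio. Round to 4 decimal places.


Ratio = ML(A) / ML(B) = 0.4/0.2
= 2.0

2.0


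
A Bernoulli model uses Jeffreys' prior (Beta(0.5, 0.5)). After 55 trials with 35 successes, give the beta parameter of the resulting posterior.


Posterior = Beta(prior_alpha + successes, prior_beta + failures)
= Beta(0.5 + 35, 0.5 + 20)
Posterior beta = 0.5 + (n - k) = 0.5 + 20 = 20.5

20.5


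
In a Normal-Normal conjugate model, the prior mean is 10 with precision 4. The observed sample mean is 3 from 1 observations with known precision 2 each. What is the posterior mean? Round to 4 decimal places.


Posterior precision = tau0 + n*tau = 4 + 1*2 = 6
Posterior mean = (tau0*mu0 + n*tau*xbar) / posterior_precision
= (4*10 + 1*2*3) / 6
= 46 / 6 = 7.6667

7.6667


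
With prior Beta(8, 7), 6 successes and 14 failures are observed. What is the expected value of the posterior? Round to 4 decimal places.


Posterior = Beta(14, 21)
E[theta] = alpha/(alpha+beta)
= 14/35 = 0.4

0.4


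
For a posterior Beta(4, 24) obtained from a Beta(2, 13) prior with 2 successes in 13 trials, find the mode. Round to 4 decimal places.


Mode = (alpha - 1) / (alpha + beta - 2)
= 3 / 26
= 0.1154

0.1154


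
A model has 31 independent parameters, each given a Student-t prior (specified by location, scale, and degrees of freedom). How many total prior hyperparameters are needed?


Each Student-t prior needs 3 hyperparameters (location, scale, and degrees of freedom).
Total = 3 * 31 = 93

93


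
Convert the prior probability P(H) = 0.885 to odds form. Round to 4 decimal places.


P(not H) = 1 - 0.885 = 0.115
Odds = 0.885 / 0.115 = 7.6957

7.6957


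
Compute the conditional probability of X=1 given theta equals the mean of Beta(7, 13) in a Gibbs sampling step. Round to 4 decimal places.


Mean of Beta(7, 13) = 0.35
P(X=1 | theta=0.35) = 0.35

0.35


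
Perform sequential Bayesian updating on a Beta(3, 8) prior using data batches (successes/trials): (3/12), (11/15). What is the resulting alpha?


Accumulate successes: 14
Posterior alpha = prior alpha + sum of successes
= 3 + 14 = 17

17


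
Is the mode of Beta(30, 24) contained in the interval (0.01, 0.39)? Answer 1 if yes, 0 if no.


Mode = (a-1)/(a+b-2) = 29/52 = 0.5577
Interval: (0.01, 0.39)
Contains mode? 0

0


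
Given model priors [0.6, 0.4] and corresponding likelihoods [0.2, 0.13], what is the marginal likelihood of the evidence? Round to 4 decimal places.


P(E) = sum_i P(M_i) P(E|M_i)
= 0.12 + 0.052
= 0.172

0.172


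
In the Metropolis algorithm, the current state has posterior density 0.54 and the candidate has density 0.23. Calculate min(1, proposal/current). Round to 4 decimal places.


Ratio = 0.23/0.54 = 0.4259
Acceptance probability = min(1, 0.4259)
= 0.4259

0.4259


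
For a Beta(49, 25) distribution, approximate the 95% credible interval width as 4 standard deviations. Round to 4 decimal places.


Variance of Beta(a,b) = ab / ((a+b)^2 * (a+b+1))
= 49*25 / ((74)^2 * 75)
= 0.003
SD = sqrt(0.003) = 0.0546
Width = 4 * SD = 0.2185

0.2185


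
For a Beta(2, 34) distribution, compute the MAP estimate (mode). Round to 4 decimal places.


MAP = mode = (a-1)/(a+b-2)
= (2-1)/(2+34-2)
= 1/34 = 0.0294

0.0294


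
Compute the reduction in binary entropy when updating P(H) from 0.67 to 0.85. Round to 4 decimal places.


H_before = -p*log2(p) - (1-p)*log2(1-p) for p=0.67: 0.9149
H_after for p=0.85: 0.6098
Reduction = 0.9149 - 0.6098 = 0.3051

0.3051


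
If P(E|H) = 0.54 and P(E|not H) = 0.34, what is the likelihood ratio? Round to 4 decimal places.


Likelihood ratio = P(E|H) / P(E|not H)
= 0.54 / 0.34
= 1.5882

1.5882


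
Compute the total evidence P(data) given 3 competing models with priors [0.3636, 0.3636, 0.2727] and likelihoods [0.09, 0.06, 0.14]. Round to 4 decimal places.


Marginal likelihood = sum P(model_i) * P(data|model_i)
Model 1: 0.3636 * 0.09 = 0.0327
Model 2: 0.3636 * 0.06 = 0.0218
Model 3: 0.2727 * 0.14 = 0.0382
Total = 0.0927

0.0927


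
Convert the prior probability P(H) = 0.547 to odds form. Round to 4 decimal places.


P(not H) = 1 - 0.547 = 0.453
Odds = 0.547 / 0.453 = 1.2075

1.2075


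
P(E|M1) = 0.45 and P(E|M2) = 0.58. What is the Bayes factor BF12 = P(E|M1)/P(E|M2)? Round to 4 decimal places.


Bayes factor BF12 = P(E|M1) / P(E|M2)
= 0.45 / 0.58
= 0.7759

0.7759


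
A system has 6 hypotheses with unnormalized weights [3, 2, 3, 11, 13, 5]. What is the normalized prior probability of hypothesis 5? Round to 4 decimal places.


The normalized prior is the weight divided by the total.
Total weight = 37
P(H5) = 13 / 37 = 0.3514

0.3514


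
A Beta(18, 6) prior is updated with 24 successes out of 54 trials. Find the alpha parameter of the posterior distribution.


In the Beta-Binomial conjugate update:
alpha_post = alpha_prior + successes
= 18 + 24
= 42

42


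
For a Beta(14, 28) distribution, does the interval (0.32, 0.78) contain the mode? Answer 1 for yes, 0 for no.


Mode of Beta(a,b) = (a-1)/(a+b-2)
= (14-1)/(14+28-2) = 0.325
Check: 0.32 <= 0.325 <= 0.78?
Result: 1

1


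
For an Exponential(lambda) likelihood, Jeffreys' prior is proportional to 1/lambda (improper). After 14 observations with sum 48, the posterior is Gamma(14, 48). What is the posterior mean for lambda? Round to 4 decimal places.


Posterior = Gamma(n, sum_x) = Gamma(14, 48)
Posterior mean = shape/rate = 14/48
= 0.2917

0.2917


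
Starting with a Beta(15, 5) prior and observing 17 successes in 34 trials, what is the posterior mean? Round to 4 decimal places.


Posterior parameters: alpha = 15 + 17 = 32
beta = 5 + 17 = 22
Posterior mean = alpha / (alpha + beta) = 32 / 54
= 0.5926

0.5926


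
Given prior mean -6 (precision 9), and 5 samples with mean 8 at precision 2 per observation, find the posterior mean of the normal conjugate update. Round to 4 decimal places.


The posterior mean is a precision-weighted average of prior and data.
Post. prec. = 9 + 10 = 19
Post. mean = (-54 + 80)/19 = 26/19 = 1.3684

1.3684
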